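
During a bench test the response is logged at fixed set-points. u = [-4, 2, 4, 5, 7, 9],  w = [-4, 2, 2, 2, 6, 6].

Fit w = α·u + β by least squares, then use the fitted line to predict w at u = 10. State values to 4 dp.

With design matrix M, MᵀM = [[191, 23]; [23, 6]] and Mᵀw = [134, 14]ᵀ.
Eliminating β: 6·(row 1) − 23·(row 2) gives 617·α = 6·134 − 23·14 = 482, so α = 482/617.
Then β = (14 − 23·(482/617))/6 = -408/617.
At u = 10: ŵ = (482/617)·(10) + (-408/617)·(1) = 4412/617.

ŵ = 7.1507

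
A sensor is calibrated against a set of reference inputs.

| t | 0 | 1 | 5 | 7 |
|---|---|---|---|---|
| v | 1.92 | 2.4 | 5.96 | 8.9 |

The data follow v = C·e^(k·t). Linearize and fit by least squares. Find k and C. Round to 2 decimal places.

Taking logs, ln v = k·t + ln C, so regress ln v on t.
Σt = 13.0000, Σ(t)² = 75.0000, Σln v = 5.4989, Σt·ln v = 25.1032.
Equations: 75.0000·k + 13.0000·ln C = 25.1032;  13.0000·k + 4·ln C = 5.4989.
Δ = 75.0000·4 − (13.0000)² = 131.0000; k = (25.1032·4 − 13.0000·5.4989)/131.0000 = 0.22082, ln C = (75.0000·5.4989 − 13.0000·25.1032)/131.0000 = 0.65708, so C = exp(0.65708) = 1.92915.

k = 0.22, C = 1.93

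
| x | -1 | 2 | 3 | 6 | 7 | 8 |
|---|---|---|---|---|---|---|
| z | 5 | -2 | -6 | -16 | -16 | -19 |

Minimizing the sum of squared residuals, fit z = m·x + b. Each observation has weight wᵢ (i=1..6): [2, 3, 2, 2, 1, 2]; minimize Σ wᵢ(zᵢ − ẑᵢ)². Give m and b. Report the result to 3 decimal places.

m = -2.793, b = 2.640

From the data, Σwᵢ·x·x = 281, Σwᵢ·x = 45, Σwᵢ·1 = 12.
Moment sums: Σwᵢ·x·z = -666, Σwᵢ·z = -94.
Normal equations: [[281, 45]; [45, 12]]·[m, b]ᵀ = [-666, -94]ᵀ.
Δ = 281·12 − 45² = 1347.
m = ((-666)·12 − 45·(-94))/1347 = -1254/449; b = (281·(-94) − 45·(-666))/1347 = 3556/1347.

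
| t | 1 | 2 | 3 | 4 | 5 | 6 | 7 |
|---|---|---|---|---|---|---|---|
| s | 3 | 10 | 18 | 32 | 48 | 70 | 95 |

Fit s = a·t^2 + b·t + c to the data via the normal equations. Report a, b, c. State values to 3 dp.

The normal equations are: 4676·a + 784·b + 140·c = 9092;  784·a + 140·b + 28·c = 1530;  140·a + 28·b + 7·c = 276.
(Σt^2·t^2 = 4676, Σt^2·t = 784, Σt^2 = 140, Σt·t = 140, Σt = 28, Σ1 = 7, Σt^2·s = 9092, Σt·s = 1530, Σs = 276.)
Solving the 3×3 system (Gaussian elimination) gives a = 41/21, b = -17/42, c = 2.

a = 1.952, b = -0.405, c = 2.000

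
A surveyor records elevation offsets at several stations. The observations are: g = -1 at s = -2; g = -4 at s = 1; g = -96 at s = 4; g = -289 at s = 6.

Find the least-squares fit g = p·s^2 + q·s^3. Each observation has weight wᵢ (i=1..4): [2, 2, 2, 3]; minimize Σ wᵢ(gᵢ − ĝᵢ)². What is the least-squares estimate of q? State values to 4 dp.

With design matrix M, MᵀWM = [[4434, 25314]; [25314, 148290]] and MᵀWg = [-34300, -199552]ᵀ.
Eliminating q: 148290·(row 1) − 25314·(row 2) gives 16719264·p = 148290·(-34300) − 25314·(-199552) = -34887672, so p = -161517/77404.
Then q = ((-199552) − 25314·(-161517/77404))/148290 = -229769/232212.

q = -0.9895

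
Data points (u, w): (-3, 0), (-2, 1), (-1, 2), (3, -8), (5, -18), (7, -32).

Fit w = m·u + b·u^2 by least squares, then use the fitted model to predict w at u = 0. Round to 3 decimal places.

The normal system XᵀX·[m, b]ᵀ = Xᵀw is [[97, 459]; [459, 3205]]·[m, b]ᵀ = [-342, -2084]ᵀ.
Eliminating b: 3205·(row 1) − 459·(row 2) gives 100204·m = 3205·(-342) − 459·(-2084) = -139554, so m = -69777/50102.
Then b = ((-2084) − 459·(-69777/50102))/3205 = -22585/50102.
At u = 0: ŵ = (-69777/50102)·(0) + (-22585/50102)·(0) = 0.

ŵ = 0.000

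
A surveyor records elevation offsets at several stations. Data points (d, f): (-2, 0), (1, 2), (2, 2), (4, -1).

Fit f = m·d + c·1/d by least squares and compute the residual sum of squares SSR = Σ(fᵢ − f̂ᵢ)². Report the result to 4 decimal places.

AᵀA·[m, c]ᵀ = Aᵀf reads: 25·m + 4·c = 2;  4·m + (25/16)·c = 11/4.
Δ = 25·(25/16) − 4² = 369/16.
m = (2·(25/16) − 4·(11/4))/(369/16) = -14/41; c = (25·(11/4) − 4·2)/(369/16) = 108/41.
Residuals: 26/41, -12/41, 56/41, -12/41; SSR = 100/41.

SSR = 2.4390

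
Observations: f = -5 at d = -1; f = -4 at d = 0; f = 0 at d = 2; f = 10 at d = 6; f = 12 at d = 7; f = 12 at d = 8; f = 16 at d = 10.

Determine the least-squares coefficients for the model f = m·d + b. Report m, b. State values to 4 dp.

Sums needed: Σd·d = 254, Σd = 32, Σ1 = 7.
And Σd·f = 405, Σf = 41.
XᵀX·[m, b]ᵀ = Xᵀf becomes [[254, 32]; [32, 7]]·[m, b]ᵀ = [405, 41]ᵀ.
Determinant 254·7 − 32² = 754.
m = (405·7 − 32·41)/754 = 1523/754; b = (254·41 − 32·405)/754 = -1273/377.

m = 2.0199, b = -3.3767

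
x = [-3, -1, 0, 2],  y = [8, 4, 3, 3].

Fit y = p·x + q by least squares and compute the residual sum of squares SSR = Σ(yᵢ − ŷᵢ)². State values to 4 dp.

Compute the Gram sums: Σx·x = 14, Σx = -2, Σ1 = 4.
For Aᵀy: Σx·y = -22, Σy = 18.
det = 14·4 − (-2)² = 52.
p = ((-22)·4 − (-2)·18)/52 = -1; q = (14·18 − (-2)·(-22))/52 = 4.
Residuals: 1, -1, -1, 1; SSR = 4.

SSR = 4.0000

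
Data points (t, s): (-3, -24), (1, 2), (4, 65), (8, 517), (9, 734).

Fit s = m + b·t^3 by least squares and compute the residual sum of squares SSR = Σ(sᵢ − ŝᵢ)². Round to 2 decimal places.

Normal-equation sums: Σ1 = 5, Σt^3 = 1279, Σt^3·t^3 = 798411.
Right-hand side: Σs = 1294, Σt^3·s = 804600.
Determinant 5·798411 − 1279² = 2356214.
m = (1294·798411 − 1279·804600)/2356214 = 41433/24043; b = (5·804600 − 1279·1294)/2356214 = 24163/24043.
Residuals: 33936/24043, -17510/24043, -25070/24043, 17342/24043, -8698/24043; SSR = 102448/24043.

SSR = 4.26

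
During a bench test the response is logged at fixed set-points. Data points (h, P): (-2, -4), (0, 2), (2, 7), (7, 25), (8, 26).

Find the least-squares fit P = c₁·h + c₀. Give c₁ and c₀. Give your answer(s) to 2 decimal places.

c₁ = 3.12, c₀ = 1.84

Forming MᵀM = [[121, 15]; [15, 5]] and MᵀP = [405, 56]ᵀ gives MᵀM·[c₁, c₀]ᵀ = MᵀP.
det = 121·5 − 15² = 380.
c₁ = (405·5 − 15·56)/380 = 237/76; c₀ = (121·56 − 15·405)/380 = 701/380.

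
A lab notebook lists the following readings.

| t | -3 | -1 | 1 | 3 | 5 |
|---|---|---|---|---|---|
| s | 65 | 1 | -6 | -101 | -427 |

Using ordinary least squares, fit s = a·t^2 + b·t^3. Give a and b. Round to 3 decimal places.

a = -1.933, b = -3.033

Entries of AᵀA: Σt^2·t^2 = 789, Σt^2·t^3 = 3125, Σt^3·t^3 = 17085.
And Σt^2·s = -11004, Σt^3·s = -57864.
AᵀA·[a, b]ᵀ = Aᵀs becomes [[789, 3125]; [3125, 17085]]·[a, b]ᵀ = [-11004, -57864]ᵀ.
det = 789·17085 − 3125² = 3714440.
a = ((-11004)·17085 − 3125·(-57864))/3714440 = -358917/185722; b = (789·(-57864) − 3125·(-11004))/3714440 = -2816799/928610.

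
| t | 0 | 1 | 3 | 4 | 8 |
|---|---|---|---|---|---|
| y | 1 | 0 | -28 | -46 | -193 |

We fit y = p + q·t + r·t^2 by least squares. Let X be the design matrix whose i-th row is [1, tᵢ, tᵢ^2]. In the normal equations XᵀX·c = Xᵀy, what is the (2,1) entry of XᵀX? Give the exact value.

Row 2 ↔ basis t, column 1 ↔ basis 1, so (XᵀX)_{2,1} = Σᵢ t = (0)·(1) + (1)·(1) + (3)·(1) + (4)·(1) + (8)·(1) = 16.

16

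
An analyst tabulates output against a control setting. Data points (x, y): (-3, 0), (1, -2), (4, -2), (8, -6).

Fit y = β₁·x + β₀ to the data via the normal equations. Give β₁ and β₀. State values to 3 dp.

β₁ = -0.508, β₀ = -1.231

Sums needed: Σx·x = 90, Σx = 10, Σ1 = 4.
Right-hand side: Σx·y = -58, Σy = -10.
So MᵀM·[β₁, β₀]ᵀ = Mᵀy: [[90, 10]; [10, 4]]·[β₁, β₀]ᵀ = [-58, -10]ᵀ.
Determinant 90·4 − 10² = 260.
β₁ = ((-58)·4 − 10·(-10))/260 = -33/65; β₀ = (90·(-10) − 10·(-58))/260 = -16/13.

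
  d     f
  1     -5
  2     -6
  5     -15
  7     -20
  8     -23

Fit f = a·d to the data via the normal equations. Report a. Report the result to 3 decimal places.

The normal equations are: 143·a = -416.
Hence a = -416 / 143 ≈ -2.90909.

a = -2.909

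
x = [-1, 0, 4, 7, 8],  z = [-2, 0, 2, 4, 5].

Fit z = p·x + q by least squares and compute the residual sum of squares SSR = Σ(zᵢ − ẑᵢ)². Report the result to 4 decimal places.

Setting ∂/∂p … = 0 gives: 130·p + 18·q = 78;  18·p + 5·q = 9.
(Σx·x = 130, Σx = 18, Σ1 = 5, Σx·z = 78, Σz = 9.)
Eliminating q: 5·(row 1) − 18·(row 2) gives 326·p = 5·78 − 18·9 = 228, so p = 114/163.
Then q = (9 − 18·(114/163))/5 = -117/163.
Residuals: -95/163, 117/163, -13/163, -29/163, 20/163; SSR = 148/163.

SSR = 0.9080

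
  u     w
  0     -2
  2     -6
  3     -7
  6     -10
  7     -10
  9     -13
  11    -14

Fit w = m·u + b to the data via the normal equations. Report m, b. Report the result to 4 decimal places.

m = -1.0396, b = -3.2134

Entries of MᵀM: Σu·u = 300, Σu = 38, Σ1 = 7.
Right-hand side: Σu·w = -434, Σw = -62.
Normal equations: [[300, 38]; [38, 7]]·[m, b]ᵀ = [-434, -62]ᵀ.
Determinant 300·7 − 38² = 656.
m = ((-434)·7 − 38·(-62))/656 = -341/328; b = (300·(-62) − 38·(-434))/656 = -527/164.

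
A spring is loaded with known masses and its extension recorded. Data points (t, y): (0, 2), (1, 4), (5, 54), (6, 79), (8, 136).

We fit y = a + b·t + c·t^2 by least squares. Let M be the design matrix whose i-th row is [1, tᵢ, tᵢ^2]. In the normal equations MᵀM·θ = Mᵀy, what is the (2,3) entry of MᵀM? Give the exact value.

Row 2 ↔ basis t, column 3 ↔ basis t^2, so (MᵀM)_{2,3} = Σᵢ (t)·(t^2) = (0)·(0) + (1)·(1) + (5)·(25) + (6)·(36) + (8)·(64) = 854.

854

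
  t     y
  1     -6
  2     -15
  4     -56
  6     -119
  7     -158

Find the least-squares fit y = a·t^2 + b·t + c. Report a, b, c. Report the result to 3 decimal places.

a = -2.912, b = -2.246, c = -0.091

Entries of MᵀM: Σt^2·t^2 = 3970, Σt^2·t = 632, Σt^2 = 106, Σt·t = 106, Σt = 20, Σ1 = 5.
And Σt^2·y = -12988, Σt·y = -2080, Σy = -354.
So MᵀM·[a, b, c]ᵀ = Mᵀy: [[3970, 632, 106]; [632, 106, 20]; [106, 20, 5]]·[a, b, c]ᵀ = [-12988, -2080, -354]ᵀ.
Row-reducing yields a = -428/147, b = -4292/1911, c = -58/637.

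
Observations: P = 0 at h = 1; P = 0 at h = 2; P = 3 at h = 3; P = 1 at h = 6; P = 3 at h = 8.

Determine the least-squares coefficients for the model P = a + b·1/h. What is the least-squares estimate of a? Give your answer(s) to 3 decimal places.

a = 2.615

The normal system MᵀM·[a, b]ᵀ = MᵀP is [[5, 17/8]; [17/8, 809/576]]·[a, b]ᵀ = [7, 37/24]ᵀ.
Determinant 5·(809/576) − (17/8)² = 361/144.
a = (7·(809/576) − (17/8)·(37/24))/(361/144) = 944/361; b = (5·(37/24) − (17/8)·7)/(361/144) = -1032/361.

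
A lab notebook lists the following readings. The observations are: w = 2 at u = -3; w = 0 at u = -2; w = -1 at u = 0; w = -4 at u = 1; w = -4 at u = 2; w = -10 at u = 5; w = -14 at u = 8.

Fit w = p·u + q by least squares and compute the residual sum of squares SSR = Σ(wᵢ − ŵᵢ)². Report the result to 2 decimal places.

SSR = 3.59

Compute the Gram sums: Σu·u = 107, Σu = 11, Σ1 = 7.
Moment sums: Σu·w = -180, Σw = -31.
Determinant 107·7 − 11² = 628.
p = ((-180)·7 − 11·(-31))/628 = -919/628; q = (107·(-31) − 11·(-180))/628 = -1337/628.
Residuals: -41/157, -501/628, 709/628, -64/157, 663/628, -87/157, -103/628; SSR = 2257/628.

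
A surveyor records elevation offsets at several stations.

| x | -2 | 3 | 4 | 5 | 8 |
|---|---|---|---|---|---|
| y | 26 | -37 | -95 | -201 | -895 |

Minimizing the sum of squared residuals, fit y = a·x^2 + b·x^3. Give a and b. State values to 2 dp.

a = 2.00, b = -2.00

From the data, Σx^2·x^2 = 5074, Σx^2·x^3 = 37128, Σx^3·x^3 = 282658.
And Σx^2·y = -64054, Σx^3·y = -490652.
Normal equations: [[5074, 37128]; [37128, 282658]]·[a, b]ᵀ = [-64054, -490652]ᵀ.
Determinant 5074·282658 − 37128² = 55718308.
a = ((-64054)·282658 − 37128·(-490652))/55718308 = 27887981/13929577; b = (5074·(-490652) − 37128·(-64054))/55718308 = -27842834/13929577.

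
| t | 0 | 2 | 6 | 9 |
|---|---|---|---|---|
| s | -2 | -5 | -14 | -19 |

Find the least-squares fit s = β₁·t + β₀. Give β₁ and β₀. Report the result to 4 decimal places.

β₁ = -1.9487, β₀ = -1.7179

XᵀX·[β₁, β₀]ᵀ = Xᵀs reads: 121·β₁ + 17·β₀ = -265;  17·β₁ + 4·β₀ = -40.
det = 121·4 − 17² = 195.
β₁ = ((-265)·4 − 17·(-40))/195 = -76/39; β₀ = (121·(-40) − 17·(-265))/195 = -67/39.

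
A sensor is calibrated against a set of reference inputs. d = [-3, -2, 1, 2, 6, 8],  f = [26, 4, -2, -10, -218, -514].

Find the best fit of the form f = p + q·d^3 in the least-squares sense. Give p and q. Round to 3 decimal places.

p = -1.995, q = -1.000

The normal equations are: 6·p + 702·q = -714;  702·p + 309658·q = -311072.
(Σ1 = 6, Σd^3 = 702, Σd^3·d^3 = 309658, Σf = -714, Σd^3·f = -311072.)
Determinant 6·309658 − 702² = 1365144.
p = ((-714)·309658 − 702·(-311072))/1365144 = -226939/113762; q = (6·(-311072) − 702·(-714))/1365144 = -113767/113762.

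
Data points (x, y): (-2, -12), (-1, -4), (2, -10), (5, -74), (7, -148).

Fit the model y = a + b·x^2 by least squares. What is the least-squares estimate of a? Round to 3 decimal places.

From the data, Σ1 = 5, Σx^2 = 83, Σx^2·x^2 = 3059.
Moment sums: Σy = -248, Σx^2·y = -9194.
det = 5·3059 − 83² = 8406.
a = ((-248)·3059 − 83·(-9194))/8406 = 745/1401; b = (5·(-9194) − 83·(-248))/8406 = -4231/1401.

a = 0.532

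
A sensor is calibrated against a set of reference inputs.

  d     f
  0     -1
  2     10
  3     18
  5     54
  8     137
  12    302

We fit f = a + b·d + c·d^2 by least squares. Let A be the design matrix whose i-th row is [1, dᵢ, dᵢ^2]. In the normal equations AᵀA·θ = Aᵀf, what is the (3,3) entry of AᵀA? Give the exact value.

25554

Row 3 ↔ basis d^2, column 3 ↔ basis d^2, so (AᵀA)_{3,3} = Σᵢ (d^2)·(d^2) = (0)·(0) + (4)·(4) + (9)·(9) + (25)·(25) + (64)·(64) + (144)·(144) = 25554.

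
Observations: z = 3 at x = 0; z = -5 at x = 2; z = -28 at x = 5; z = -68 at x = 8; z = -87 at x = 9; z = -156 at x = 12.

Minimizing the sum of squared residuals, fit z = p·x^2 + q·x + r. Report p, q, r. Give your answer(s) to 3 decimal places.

From the data, Σx^2·x^2 = 32034, Σx^2·x = 3102, Σx^2 = 318, Σx·x = 318, Σx = 36, Σ1 = 6.
For Aᵀz: Σx^2·z = -34583, Σx·z = -3349, Σz = -341.
Normal equations: [[32034, 3102, 318]; [3102, 318, 36]; [318, 36, 6]]·[p, q, r]ᵀ = [-34583, -3349, -341]ᵀ.
Solving the 3×3 system (Gaussian elimination) gives p = -21373/20454, q = -1850/3409, r = 6150/3409.

p = -1.045, q = -0.543, r = 1.804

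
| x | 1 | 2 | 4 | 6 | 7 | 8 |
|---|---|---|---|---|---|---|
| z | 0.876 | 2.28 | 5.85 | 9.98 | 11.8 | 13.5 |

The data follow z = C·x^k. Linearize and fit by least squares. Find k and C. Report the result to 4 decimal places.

With ln zᵢ as the transformed response and ln xᵢ as the regressor:
Σln x = 7.8966, Σ(ln x)² = 13.7233, Σln z = 9.8296, Σln x·ln z = 17.3570.
Normal system: [[13.7233, 7.8966]; [7.8966, 6]]·[k, ln C]ᵀ = [17.3570, 9.8296]ᵀ.
Δ = 13.7233·6 − (7.8966)² = 19.9843; k = (17.3570·6 − 7.8966·9.8296)/19.9843 = 1.32715, ln C = (13.7233·9.8296 − 7.8966·17.3570)/19.9843 = -0.10838, so C = exp(-0.10838) = 0.89729.

k = 1.3271, C = 0.8973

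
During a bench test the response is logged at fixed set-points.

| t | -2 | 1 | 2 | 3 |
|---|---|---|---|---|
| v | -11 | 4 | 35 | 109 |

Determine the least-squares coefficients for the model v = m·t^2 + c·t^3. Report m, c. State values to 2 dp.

XᵀX·[m, c]ᵀ = Xᵀv reads: 114·m + 244·c = 1081;  244·m + 858·c = 3315.
(Σt^2·t^2 = 114, Σt^2·t^3 = 244, Σt^3·t^3 = 858, Σt^2·v = 1081, Σt^3·v = 3315.)
Δ = 114·858 − 244² = 38276.
m = (1081·858 − 244·3315)/38276 = 59319/19138; c = (114·3315 − 244·1081)/38276 = 57073/19138.

m = 3.10, c = 2.98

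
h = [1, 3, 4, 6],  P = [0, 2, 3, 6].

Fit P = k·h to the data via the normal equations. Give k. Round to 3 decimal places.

From the data, Σh·h = 62.
Moment sums: Σh·P = 54.
So XᵀX·[k]ᵀ = XᵀP: [[62]]·[k]ᵀ = [54]ᵀ.
k = 54/62 = 0.870968.

k = 0.871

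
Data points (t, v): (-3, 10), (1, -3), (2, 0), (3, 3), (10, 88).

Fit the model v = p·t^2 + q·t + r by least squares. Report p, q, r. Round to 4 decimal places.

Normal-equation sums: Σt^2·t^2 = 10179, Σt^2·t = 1009, Σt^2 = 123, Σt·t = 123, Σt = 13, Σ1 = 5.
For Aᵀv: Σt^2·v = 8914, Σt·v = 856, Σv = 98.
Normal equations: [[10179, 1009, 123]; [1009, 123, 13]; [123, 13, 5]]·[p, q, r]ᵀ = [8914, 856, 98]ᵀ.
Inverting the 3×3 Gram matrix, [p, q, r]ᵀ = [207173/203836, -226877/203836, -255695/101918]ᵀ.

p = 1.0164, q = -1.1130, r = -2.5088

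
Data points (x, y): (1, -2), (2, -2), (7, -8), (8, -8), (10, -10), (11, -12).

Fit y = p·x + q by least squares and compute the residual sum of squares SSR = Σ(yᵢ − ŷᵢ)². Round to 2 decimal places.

SSR = 1.50

With design matrix M, MᵀM = [[339, 39]; [39, 6]] and Mᵀy = [-358, -42]ᵀ.
Eliminating q: 6·(row 1) − 39·(row 2) gives 513·p = 6·(-358) − 39·(-42) = -510, so p = -170/171.
Then q = ((-42) − 39·(-170/171))/6 = -92/171.
Residuals: -80/171, 10/19, -86/171, 28/57, 82/171, -10/19; SSR = 256/171.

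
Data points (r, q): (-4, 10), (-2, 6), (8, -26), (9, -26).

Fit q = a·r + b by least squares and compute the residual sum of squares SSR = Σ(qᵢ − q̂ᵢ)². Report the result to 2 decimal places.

Entries of MᵀM: Σr·r = 165, Σr = 11, Σ1 = 4.
For Mᵀq: Σr·q = -494, Σq = -36.
MᵀM·[a, b]ᵀ = Mᵀq becomes [[165, 11]; [11, 4]]·[a, b]ᵀ = [-494, -36]ᵀ.
Determinant 165·4 − 11² = 539.
a = ((-494)·4 − 11·(-36))/539 = -1580/539; b = (165·(-36) − 11·(-494))/539 = -46/49.
Residuals: -424/539, 580/539, -124/77, 712/539; SSR = 3296/539.

SSR = 6.12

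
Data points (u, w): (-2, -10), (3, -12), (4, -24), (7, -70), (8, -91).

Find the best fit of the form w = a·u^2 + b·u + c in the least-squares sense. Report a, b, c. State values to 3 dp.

a = -1.496, b = 0.832, c = -2.237

Sums needed: Σu^2·u^2 = 6850, Σu^2·u = 938, Σu^2 = 142, Σu·u = 142, Σu = 20, Σ1 = 5.
For Aᵀw: Σu^2·w = -9786, Σu·w = -1330, Σw = -207.
Row-reducing yields a = -70633/47208, b = 39287/47208, c = -17597/7868.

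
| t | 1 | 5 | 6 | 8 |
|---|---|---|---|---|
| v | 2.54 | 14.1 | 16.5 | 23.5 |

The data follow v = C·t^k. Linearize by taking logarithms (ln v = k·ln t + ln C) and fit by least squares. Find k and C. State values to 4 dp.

Linearized form: ln v = k·ln t + ln C. From the 4 transformed points,
XᵀX = [[10.1248, 5.4806]; [5.4806, 4]], rhs = [15.8466, 9.5387]ᵀ  (here Σln t = 5.4806, Σ(ln t)² = 10.1248, Σln v = 9.5387, Σln t·ln v = 15.8466).
Solving (det = 10.4617): k = 1.06180, ln C = 0.92984, so C = exp(0.92984) = 2.53409.

k = 1.0618, C = 2.5341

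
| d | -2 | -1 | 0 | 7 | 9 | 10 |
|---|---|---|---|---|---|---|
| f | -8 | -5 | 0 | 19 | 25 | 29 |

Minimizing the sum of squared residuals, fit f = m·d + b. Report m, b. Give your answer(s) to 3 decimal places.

The normal equations are: 235·m + 23·b = 669;  23·m + 6·b = 60.
Δ = 235·6 − 23² = 881.
m = (669·6 − 23·60)/881 = 2634/881; b = (235·60 − 23·669)/881 = -1287/881.

m = 2.990, b = -1.461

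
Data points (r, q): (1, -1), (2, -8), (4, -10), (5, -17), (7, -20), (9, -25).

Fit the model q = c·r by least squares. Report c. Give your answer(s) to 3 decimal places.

c = -2.881

Entries of MᵀM: Σr·r = 176.
Right-hand side: Σr·q = -507.
Hence c = -507 / 176 ≈ -2.88068.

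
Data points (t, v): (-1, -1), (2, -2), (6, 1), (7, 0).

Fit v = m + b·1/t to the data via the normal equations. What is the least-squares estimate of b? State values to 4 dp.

b = 0.0554

Setting ∂/∂m … = 0 gives: 4·m + (-4/21)·b = -2;  (-4/21)·m + (1145/882)·b = 1/6.
Eliminating b: (1145/882)·(row 1) − (-4/21)·(row 2) gives (758/147)·m = (1145/882)·(-2) − (-4/21)·(1/6) = -377/147, so m = -377/758.
Then b = ((1/6) − (-4/21)·(-377/758))/(1145/882) = 21/379.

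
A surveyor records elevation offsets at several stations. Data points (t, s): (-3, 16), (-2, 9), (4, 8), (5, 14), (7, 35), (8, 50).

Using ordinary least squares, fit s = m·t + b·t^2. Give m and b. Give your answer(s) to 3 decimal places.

With design matrix X, XᵀX = [[167, 1009]; [1009, 7475]] and Xᵀs = [681, 5573]ᵀ.
Eliminating b: 7475·(row 1) − 1009·(row 2) gives 230244·m = 7475·681 − 1009·5573 = -532682, so m = -266341/115122.
Then b = (5573 − 1009·(-266341/115122))/7475 = 121781/115122.

m = -2.314, b = 1.058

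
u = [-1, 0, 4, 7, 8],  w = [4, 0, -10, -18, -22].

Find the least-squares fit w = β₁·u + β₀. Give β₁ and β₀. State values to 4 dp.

β₁ = -2.7669, β₀ = 0.7607

Sums needed: Σu·u = 130, Σu = 18, Σ1 = 5.
Moment sums: Σu·w = -346, Σw = -46.
det = 130·5 − 18² = 326.
β₁ = ((-346)·5 − 18·(-46))/326 = -451/163; β₀ = (130·(-46) − 18·(-346))/326 = 124/163.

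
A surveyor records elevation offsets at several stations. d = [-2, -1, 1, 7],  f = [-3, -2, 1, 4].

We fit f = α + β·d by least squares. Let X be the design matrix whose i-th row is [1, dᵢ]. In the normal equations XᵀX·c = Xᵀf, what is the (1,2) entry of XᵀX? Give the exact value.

Row 1 ↔ basis 1, column 2 ↔ basis d, so (XᵀX)_{1,2} = Σᵢ d = (1)·(-2) + (1)·(-1) + (1)·(1) + (1)·(7) = 5.

5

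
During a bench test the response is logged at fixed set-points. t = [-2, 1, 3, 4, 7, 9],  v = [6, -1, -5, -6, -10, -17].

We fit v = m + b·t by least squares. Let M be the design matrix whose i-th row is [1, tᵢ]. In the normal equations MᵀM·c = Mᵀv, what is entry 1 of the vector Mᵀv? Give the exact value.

Entry 1 ↔ basis 1, so (Mᵀv)_{1} = Σᵢ vᵢ = (1)·(6) + (1)·(-1) + (1)·(-5) + (1)·(-6) + (1)·(-10) + (1)·(-17) = -33.

-33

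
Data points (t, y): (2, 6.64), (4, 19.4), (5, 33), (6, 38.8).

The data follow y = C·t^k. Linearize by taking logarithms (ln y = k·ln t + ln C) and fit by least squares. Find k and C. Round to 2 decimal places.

k = 1.65, C = 2.10

With ln yᵢ as the transformed response and ln tᵢ as the regressor:
Σln t = 5.4806, Σ(ln t)² = 8.2030, Σln y = 12.0133, Σln t·ln y = 17.6054.
Equations: 8.2030·k + 5.4806·ln C = 17.6054;  5.4806·k + 4·ln C = 12.0133.
Slope k = (n·Σln t·ln y − Σln t·Σln y)/(n·Σ(ln t)² − (Σln t)²) = (4·17.6054 − 5.4806·12.0133)/2.7744 = 1.65109; ln C = (Σln y − k·Σln t)/n = 0.74107, so C = exp(0.74107) = 2.09817.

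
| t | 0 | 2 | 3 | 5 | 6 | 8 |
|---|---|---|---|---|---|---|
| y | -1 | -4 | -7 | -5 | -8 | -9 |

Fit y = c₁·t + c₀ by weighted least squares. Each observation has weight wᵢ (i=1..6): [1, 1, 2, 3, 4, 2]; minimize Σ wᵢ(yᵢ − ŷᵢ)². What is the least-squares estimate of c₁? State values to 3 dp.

The normal equations are: 369·c₁ + 63·c₀ = -461;  63·c₁ + 13·c₀ = -84.
Δ = 369·13 − 63² = 828.
c₁ = ((-461)·13 − 63·(-84))/828 = -701/828; c₀ = (369·(-84) − 63·(-461))/828 = -217/92.

c₁ = -0.847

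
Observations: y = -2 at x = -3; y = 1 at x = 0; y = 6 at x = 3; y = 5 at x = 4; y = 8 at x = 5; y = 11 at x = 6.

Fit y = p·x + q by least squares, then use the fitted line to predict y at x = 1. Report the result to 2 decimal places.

ŷ = 2.81

Forming MᵀM = [[95, 15]; [15, 6]] and Mᵀy = [150, 29]ᵀ gives MᵀM·[p, q]ᵀ = Mᵀy.
Eliminating q: 6·(row 1) − 15·(row 2) gives 345·p = 6·150 − 15·29 = 465, so p = 31/23.
Then q = (29 − 15·(31/23))/6 = 101/69.
At x = 1: ŷ = (31/23)·(1) + (101/69)·(1) = 194/69.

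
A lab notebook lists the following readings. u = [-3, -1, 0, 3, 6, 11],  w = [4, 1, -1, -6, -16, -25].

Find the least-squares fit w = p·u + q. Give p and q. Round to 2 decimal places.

p = -2.16, q = -1.42

With design matrix M, MᵀM = [[176, 16]; [16, 6]] and Mᵀw = [-402, -43]ᵀ.
Eliminating q: 6·(row 1) − 16·(row 2) gives 800·p = 6·(-402) − 16·(-43) = -1724, so p = -431/200.
Then q = ((-43) − 16·(-431/200))/6 = -71/50.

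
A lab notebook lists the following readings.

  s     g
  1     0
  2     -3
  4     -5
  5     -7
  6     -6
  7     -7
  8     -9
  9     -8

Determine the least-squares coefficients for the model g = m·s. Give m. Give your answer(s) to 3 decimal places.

From the data, Σs·s = 276.
For Aᵀg: Σs·g = -290.
Hence m = -290 / 276 ≈ -1.05072.

m = -1.051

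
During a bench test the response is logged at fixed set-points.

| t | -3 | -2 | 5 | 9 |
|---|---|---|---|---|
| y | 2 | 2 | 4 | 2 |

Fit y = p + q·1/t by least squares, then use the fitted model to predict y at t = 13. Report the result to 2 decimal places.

ŷ = 2.90

Normal-equation sums: Σ1 = 4, Σ1/t = -47/90, Σ1/t·1/t = 3349/8100.
Moment sums: Σy = 10, Σ1/t·y = -29/45.
Normal equations: [[4, -47/90]; [-47/90, 3349/8100]]·[p, q]ᵀ = [10, -29/45]ᵀ.
Determinant 4·(3349/8100) − (-47/90)² = 1243/900.
p = (10·(3349/8100) − (-47/90)·(-29/45))/(1243/900) = 30764/11187; q = (4·(-29/45) − (-47/90)·10)/(1243/900) = 2380/1243.
At t = 13: ŷ = (30764/11187)·(1) + (2380/1243)·(1/13) = 421352/145431.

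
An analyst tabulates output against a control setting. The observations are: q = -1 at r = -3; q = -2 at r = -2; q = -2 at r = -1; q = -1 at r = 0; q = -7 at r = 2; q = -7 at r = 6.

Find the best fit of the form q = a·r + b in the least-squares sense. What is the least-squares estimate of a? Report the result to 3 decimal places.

The normal equations are: 54·a + 2·b = -47;  2·a + 6·b = -20.
(Σr·r = 54, Σr = 2, Σ1 = 6, Σr·q = -47, Σq = -20.)
Eliminating b: 6·(row 1) − 2·(row 2) gives 320·a = 6·(-47) − 2·(-20) = -242, so a = -121/160.
Then b = ((-20) − 2·(-121/160))/6 = -493/160.

a = -0.756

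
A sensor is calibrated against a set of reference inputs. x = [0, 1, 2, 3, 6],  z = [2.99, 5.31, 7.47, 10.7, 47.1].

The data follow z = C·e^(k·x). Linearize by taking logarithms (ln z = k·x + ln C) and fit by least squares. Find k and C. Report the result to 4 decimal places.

Taking logs, ln z = k·x + ln C, so regress ln z on x.
XᵀX = [[50.0000, 12.0000]; [12.0000, 5]], rhs = [35.9158, 10.9983]ᵀ  (here Σx = 12.0000, Σ(x)² = 50.0000, Σln z = 10.9983, Σx·ln z = 35.9158).
Solving (det = 106.0000): k = 0.44905, ln C = 1.12193, so C = exp(1.12193) = 3.07078.

k = 0.4491, C = 3.0708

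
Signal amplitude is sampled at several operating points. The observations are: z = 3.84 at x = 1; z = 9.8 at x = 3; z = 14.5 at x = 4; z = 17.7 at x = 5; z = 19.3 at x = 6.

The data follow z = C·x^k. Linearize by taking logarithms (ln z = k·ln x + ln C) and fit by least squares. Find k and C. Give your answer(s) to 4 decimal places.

Taking logs, ln z = k·ln x + ln C, so regress ln z on ln x.
XᵀX = [[8.9295, 5.8861]; [5.8861, 5]], rhs = [16.1432, 12.1357]ᵀ  (here Σln x = 5.8861, Σ(ln x)² = 8.9295, Σln z = 12.1357, Σln x·ln z = 16.1432).
Δ = 8.9295·5 − (5.8861)² = 10.0010; k = (16.1432·5 − 5.8861·12.1357)/10.0010 = 0.92833, ln C = (8.9295·12.1357 − 5.8861·16.1432)/10.0010 = 1.33428, so C = exp(1.33428) = 3.79726.

k = 0.9283, C = 3.7973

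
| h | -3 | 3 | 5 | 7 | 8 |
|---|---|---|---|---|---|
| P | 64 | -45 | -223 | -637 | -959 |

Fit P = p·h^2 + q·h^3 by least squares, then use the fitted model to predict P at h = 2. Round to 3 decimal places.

P̂ = -11.724

The normal system XᵀX·[p, q]ᵀ = XᵀP is [[7284, 52700]; [52700, 396876]]·[p, q]ᵀ = [-97993, -740317]ᵀ.
Δ = 7284·396876 − 52700² = 113554784.
p = ((-97993)·396876 − 52700·(-740317))/113554784 = 3863626/3548587; q = (7284·(-740317) − 52700·(-97993))/113554784 = -28529741/14194348.
At h = 2: P̂ = (3863626/3548587)·(4) + (-28529741/14194348)·(8) = -41604978/3548587.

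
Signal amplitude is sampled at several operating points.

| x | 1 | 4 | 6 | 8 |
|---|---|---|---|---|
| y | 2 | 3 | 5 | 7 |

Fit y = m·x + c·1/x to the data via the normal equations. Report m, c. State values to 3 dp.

With design matrix M, MᵀM = [[117, 4]; [4, 637/576]] and Mᵀy = [100, 107/24]ᵀ.
Eliminating c: (637/576)·(row 1) − 4·(row 2) gives (7257/64)·m = (637/576)·100 − 4·(107/24) = 13357/144, so m = 53428/65313.
Then c = ((107/24) − 4·(53428/65313))/(637/576) = 7784/7257.

m = 0.818, c = 1.073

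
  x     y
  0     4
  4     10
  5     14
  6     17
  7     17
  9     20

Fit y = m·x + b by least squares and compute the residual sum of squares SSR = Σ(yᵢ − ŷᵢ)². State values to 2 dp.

Sums needed: Σx·x = 207, Σx = 31, Σ1 = 6.
Moment sums: Σx·y = 511, Σy = 82.
So MᵀM·[m, b]ᵀ = Mᵀy: [[207, 31]; [31, 6]]·[m, b]ᵀ = [511, 82]ᵀ.
Δ = 207·6 − 31² = 281.
m = (511·6 − 31·82)/281 = 524/281; b = (207·82 − 31·511)/281 = 1133/281.
Residuals: -9/281, -419/281, 181/281, 500/281, -24/281, -229/281; SSR = 1820/281.

SSR = 6.48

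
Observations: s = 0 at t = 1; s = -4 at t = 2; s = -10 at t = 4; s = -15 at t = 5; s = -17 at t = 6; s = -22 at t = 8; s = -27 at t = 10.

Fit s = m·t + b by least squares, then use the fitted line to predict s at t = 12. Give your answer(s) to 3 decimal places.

Forming MᵀM = [[246, 36]; [36, 7]] and Mᵀs = [-671, -95]ᵀ gives MᵀM·[m, b]ᵀ = Mᵀs.
Determinant 246·7 − 36² = 426.
m = ((-671)·7 − 36·(-95))/426 = -1277/426; b = (246·(-95) − 36·(-671))/426 = 131/71.
At t = 12: ŝ = (-1277/426)·(12) + (131/71)·(1) = -2423/71.

ŝ = -34.127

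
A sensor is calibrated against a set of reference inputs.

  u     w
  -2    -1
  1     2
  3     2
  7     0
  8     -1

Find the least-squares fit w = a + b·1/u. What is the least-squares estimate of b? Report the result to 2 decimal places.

b = 2.25

Normal-equation sums: Σ1 = 5, Σ1/u = 185/168, Σ1/u·1/u = 39433/28224.
And Σw = 2, Σ1/u·w = 73/24.
Normal equations: [[5, 185/168]; [185/168, 39433/28224]]·[a, b]ᵀ = [2, 73/24]ᵀ.
det = 5·(39433/28224) − (185/168)² = 40735/7056.
a = (2·(39433/28224) − (185/168)·(73/24))/(40735/7056) = -15669/162940; b = (5·(73/24) − (185/168)·2)/(40735/7056) = 18354/8147.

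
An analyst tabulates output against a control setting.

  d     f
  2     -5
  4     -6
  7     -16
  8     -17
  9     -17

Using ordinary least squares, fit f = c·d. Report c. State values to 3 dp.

c = -2.033

Forming XᵀX = [[214]] and Xᵀf = [-435]ᵀ gives XᵀX·[c]ᵀ = Xᵀf.
c = (-435)/214 = -2.03271.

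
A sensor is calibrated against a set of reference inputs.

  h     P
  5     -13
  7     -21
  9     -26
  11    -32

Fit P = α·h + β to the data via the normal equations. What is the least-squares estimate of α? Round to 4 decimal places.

α = -3.1000

With design matrix M, MᵀM = [[276, 32]; [32, 4]] and MᵀP = [-798, -92]ᵀ.
Δ = 276·4 − 32² = 80.
α = ((-798)·4 − 32·(-92))/80 = -31/10; β = (276·(-92) − 32·(-798))/80 = 9/5.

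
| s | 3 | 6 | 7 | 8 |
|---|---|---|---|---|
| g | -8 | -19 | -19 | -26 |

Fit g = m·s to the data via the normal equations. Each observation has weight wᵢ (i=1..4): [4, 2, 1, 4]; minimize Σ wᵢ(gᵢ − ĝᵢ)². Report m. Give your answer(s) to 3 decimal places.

m = -3.121

Forming XᵀWX = [[413]] and XᵀWg = [-1289]ᵀ gives XᵀWX·[m]ᵀ = XᵀWg.
m = (-1289)/413 = -3.12107.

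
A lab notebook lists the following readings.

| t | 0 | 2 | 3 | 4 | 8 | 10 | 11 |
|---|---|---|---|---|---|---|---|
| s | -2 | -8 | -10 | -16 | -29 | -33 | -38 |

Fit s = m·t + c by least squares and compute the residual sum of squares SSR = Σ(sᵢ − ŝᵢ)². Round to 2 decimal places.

SSR = 7.28

From the data, Σt·t = 314, Σt = 38, Σ1 = 7.
For Aᵀs: Σt·s = -1090, Σs = -136.
det = 314·7 − 38² = 754.
m = ((-1090)·7 − 38·(-136))/754 = -1231/377; c = (314·(-136) − 38·(-1090))/754 = -642/377.
Residuals: -112/377, 88/377, 565/377, -466/377, -443/377, 511/377, -11/29; SSR = 2744/377.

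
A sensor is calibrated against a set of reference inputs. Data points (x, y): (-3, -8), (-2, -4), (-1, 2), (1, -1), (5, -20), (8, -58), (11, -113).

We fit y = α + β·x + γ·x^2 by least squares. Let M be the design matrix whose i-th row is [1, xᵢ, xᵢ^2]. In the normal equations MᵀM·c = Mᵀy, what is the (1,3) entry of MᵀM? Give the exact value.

225

Row 1 ↔ basis 1, column 3 ↔ basis x^2, so (MᵀM)_{1,3} = Σᵢ x^2 = (1)·(9) + (1)·(4) + (1)·(1) + (1)·(1) + (1)·(25) + (1)·(64) + (1)·(121) = 225.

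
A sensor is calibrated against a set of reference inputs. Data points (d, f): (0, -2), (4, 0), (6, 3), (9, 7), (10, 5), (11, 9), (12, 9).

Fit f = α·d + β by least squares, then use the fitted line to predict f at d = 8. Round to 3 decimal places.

From the data, Σd·d = 498, Σd = 52, Σ1 = 7.
For Xᵀf: Σd·f = 338, Σf = 31.
Eliminating β: 7·(row 1) − 52·(row 2) gives 782·α = 7·338 − 52·31 = 754, so α = 377/391.
Then β = (31 − 52·(377/391))/7 = -1069/391.
At d = 8: f̂ = (377/391)·(8) + (-1069/391)·(1) = 1947/391.

f̂ = 4.980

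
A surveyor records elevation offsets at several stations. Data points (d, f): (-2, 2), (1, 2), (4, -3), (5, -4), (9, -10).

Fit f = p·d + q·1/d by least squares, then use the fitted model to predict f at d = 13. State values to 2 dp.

f̂ = -13.89

With design matrix X, XᵀX = [[127, 5]; [5, 44221/32400]] and Xᵀf = [-124, -299/180]ᵀ.
det = 127·(44221/32400) − 5² = 4806067/32400.
p = ((-124)·(44221/32400) − 5·(-299/180))/(4806067/32400) = -5214304/4806067; q = (127·(-299/180) − 5·(-124))/(4806067/32400) = 13252860/4806067.
At d = 13: f̂ = (-5214304/4806067)·(13) + (13252860/4806067)·(1/13) = -867964516/62478871.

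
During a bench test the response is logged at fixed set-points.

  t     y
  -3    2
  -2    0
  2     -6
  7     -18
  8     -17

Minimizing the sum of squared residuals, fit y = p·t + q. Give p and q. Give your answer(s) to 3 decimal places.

p = -1.842, q = -3.379

Forming XᵀX = [[130, 12]; [12, 5]] and Xᵀy = [-280, -39]ᵀ gives XᵀX·[p, q]ᵀ = Xᵀy.
det = 130·5 − 12² = 506.
p = ((-280)·5 − 12·(-39))/506 = -466/253; q = (130·(-39) − 12·(-280))/506 = -855/253.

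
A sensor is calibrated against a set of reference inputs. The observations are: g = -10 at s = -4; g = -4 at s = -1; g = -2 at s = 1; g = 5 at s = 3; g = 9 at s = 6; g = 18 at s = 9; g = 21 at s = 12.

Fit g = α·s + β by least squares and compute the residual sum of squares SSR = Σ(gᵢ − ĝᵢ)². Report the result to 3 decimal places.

SSR = 10.741

Normal-equation sums: Σs·s = 288, Σs = 26, Σ1 = 7.
And Σs·g = 525, Σg = 37.
So AᵀA·[α, β]ᵀ = Aᵀg: [[288, 26]; [26, 7]]·[α, β]ᵀ = [525, 37]ᵀ.
det = 288·7 − 26² = 1340.
α = (525·7 − 26·37)/1340 = 2713/1340; β = (288·37 − 26·525)/1340 = -1497/670.
Residuals: 223/670, 347/1340, -2399/1340, 311/268, -306/335, 2697/1340, -711/670; SSR = 14393/1340.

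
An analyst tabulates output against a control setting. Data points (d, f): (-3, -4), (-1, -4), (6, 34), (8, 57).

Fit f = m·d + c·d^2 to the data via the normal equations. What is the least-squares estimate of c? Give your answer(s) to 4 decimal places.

From the data, Σd·d = 110, Σd·d^2 = 700, Σd^2·d^2 = 5474.
Moment sums: Σd·f = 676, Σd^2·f = 4832.
Normal equations: [[110, 700]; [700, 5474]]·[m, c]ᵀ = [676, 4832]ᵀ.
Determinant 110·5474 − 700² = 112140.
m = (676·5474 − 700·4832)/112140 = 1262/445; c = (110·4832 − 700·676)/112140 = 324/623.

c = 0.5201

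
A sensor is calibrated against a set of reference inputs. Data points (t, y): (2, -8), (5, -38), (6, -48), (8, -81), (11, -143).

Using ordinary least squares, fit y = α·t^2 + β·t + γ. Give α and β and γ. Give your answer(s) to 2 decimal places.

From the data, Σt^2·t^2 = 20674, Σt^2·t = 2192, Σt^2 = 250, Σt·t = 250, Σt = 32, Σ1 = 5.
And Σt^2·y = -25197, Σt·y = -2715, Σy = -318.
MᵀM·[α, β, γ]ᵀ = Mᵀy becomes [[20674, 2192, 250]; [2192, 250, 32]; [250, 32, 5]]·[α, β, γ]ᵀ = [-25197, -2715, -318]ᵀ.
Solving the 3×3 system (Gaussian elimination) gives α = -73/78, β = -217/78, γ = 1.

α = -0.94, β = -2.78, γ = 1.00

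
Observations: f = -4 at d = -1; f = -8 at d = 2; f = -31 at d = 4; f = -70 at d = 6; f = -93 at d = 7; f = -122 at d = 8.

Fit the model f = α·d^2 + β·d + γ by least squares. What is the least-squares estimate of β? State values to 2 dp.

Normal-equation sums: Σd^2·d^2 = 8066, Σd^2·d = 1142, Σd^2 = 170, Σd·d = 170, Σd = 26, Σ1 = 6.
For Mᵀf: Σd^2·f = -15417, Σd·f = -2183, Σf = -328.
MᵀM·[α, β, γ]ᵀ = Mᵀf becomes [[8066, 1142, 170]; [1142, 170, 26]; [170, 26, 6]]·[α, β, γ]ᵀ = [-15417, -2183, -328]ᵀ.
Solving the 3×3 system (Gaussian elimination) gives α = -31771/16500, β = 5413/16500, γ = -383/250.

β = 0.33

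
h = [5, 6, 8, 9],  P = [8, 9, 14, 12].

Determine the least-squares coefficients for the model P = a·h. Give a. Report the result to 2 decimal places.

The normal system AᵀA·[a]ᵀ = AᵀP is [[206]]·[a]ᵀ = [314]ᵀ.
Hence a = 314 / 206 ≈ 1.52427.

a = 1.52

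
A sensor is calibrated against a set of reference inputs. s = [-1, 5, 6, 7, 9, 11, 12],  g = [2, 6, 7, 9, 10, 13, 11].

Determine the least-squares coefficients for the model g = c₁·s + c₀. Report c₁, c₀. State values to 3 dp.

c₁ = 0.807, c₀ = 2.637

Entries of XᵀX: Σs·s = 457, Σs = 49, Σ1 = 7.
For Xᵀg: Σs·g = 498, Σg = 58.
Eliminating c₀: 7·(row 1) − 49·(row 2) gives 798·c₁ = 7·498 − 49·58 = 644, so c₁ = 46/57.
Then c₀ = (58 − 49·(46/57))/7 = 1052/399.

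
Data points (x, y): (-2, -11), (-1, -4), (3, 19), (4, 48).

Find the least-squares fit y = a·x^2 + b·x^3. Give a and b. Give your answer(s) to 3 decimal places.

a = -0.866, b = 0.971

The normal equations are: 354·a + 1234·b = 891;  1234·a + 4890·b = 3677.
det = 354·4890 − 1234² = 208304.
a = (891·4890 − 1234·3677)/208304 = -45107/52076; b = (354·3677 − 1234·891)/208304 = 50541/52076.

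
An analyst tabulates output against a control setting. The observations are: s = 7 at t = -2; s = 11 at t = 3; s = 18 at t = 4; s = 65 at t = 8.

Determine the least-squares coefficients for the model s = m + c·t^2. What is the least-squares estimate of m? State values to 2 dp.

Normal-equation sums: Σ1 = 4, Σt^2 = 93, Σt^2·t^2 = 4449.
Right-hand side: Σs = 101, Σt^2·s = 4575.
Eliminating c: 4449·(row 1) − 93·(row 2) gives 9147·m = 4449·101 − 93·4575 = 23874, so m = 7958/3049.
Then c = (4575 − 93·(7958/3049))/4449 = 2969/3049.

m = 2.61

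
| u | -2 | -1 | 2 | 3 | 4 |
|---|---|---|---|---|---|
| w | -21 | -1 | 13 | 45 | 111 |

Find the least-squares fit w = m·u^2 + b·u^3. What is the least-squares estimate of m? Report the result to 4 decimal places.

Entries of AᵀA: Σu^2·u^2 = 370, Σu^2·u^3 = 1266, Σu^3·u^3 = 4954.
Moment sums: Σu^2·w = 2148, Σu^3·w = 8592.
AᵀA·[m, b]ᵀ = Aᵀw becomes [[370, 1266]; [1266, 4954]]·[m, b]ᵀ = [2148, 8592]ᵀ.
det = 370·4954 − 1266² = 230224.
m = (2148·4954 − 1266·8592)/230224 = -29535/28778; b = (370·8592 − 1266·2148)/230224 = 57459/28778.

m = -1.0263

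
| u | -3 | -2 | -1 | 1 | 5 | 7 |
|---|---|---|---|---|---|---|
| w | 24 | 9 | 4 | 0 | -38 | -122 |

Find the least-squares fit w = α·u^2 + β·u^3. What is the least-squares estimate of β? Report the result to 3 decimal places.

The normal system MᵀM·[α, β]ᵀ = Mᵀw is [[3125, 19657]; [19657, 134069]]·[α, β]ᵀ = [-6672, -47320]ᵀ.
det = 3125·134069 − 19657² = 32567976.
α = ((-6672)·134069 − 19657·(-47320))/32567976 = 234611/214263; β = (3125·(-47320) − 19657·(-6672))/32567976 = -110023/214263.

β = -0.513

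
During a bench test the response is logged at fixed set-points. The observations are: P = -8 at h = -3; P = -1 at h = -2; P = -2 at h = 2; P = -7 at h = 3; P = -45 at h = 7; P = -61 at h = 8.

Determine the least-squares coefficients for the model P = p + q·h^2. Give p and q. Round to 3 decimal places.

p = 1.916, q = -0.975

XᵀX·[p, q]ᵀ = XᵀP reads: 6·p + 139·q = -124;  139·p + 6691·q = -6256.
(Σ1 = 6, Σh^2 = 139, Σh^2·h^2 = 6691, ΣP = -124, Σh^2·P = -6256.)
Determinant 6·6691 − 139² = 20825.
p = ((-124)·6691 − 139·(-6256))/20825 = 228/119; q = (6·(-6256) − 139·(-124))/20825 = -116/119.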